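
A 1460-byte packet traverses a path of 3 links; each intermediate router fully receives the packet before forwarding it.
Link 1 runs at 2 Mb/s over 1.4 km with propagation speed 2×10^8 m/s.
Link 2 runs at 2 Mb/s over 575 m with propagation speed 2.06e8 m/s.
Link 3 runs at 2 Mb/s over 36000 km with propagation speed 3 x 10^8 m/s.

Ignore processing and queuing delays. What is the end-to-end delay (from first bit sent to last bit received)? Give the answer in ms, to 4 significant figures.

137.5 ms

L = 1460 × 8 = 11680 bits.
Transmission delay per hop = L/R = 11680/2000000 = 5.84 ms; 3 hops → 17.52 ms.
Propagation delays (d/s per hop): 0.007, 0.00279126, 120 ms; sum = 120.01 ms.
End-to-end = 137.5 ms.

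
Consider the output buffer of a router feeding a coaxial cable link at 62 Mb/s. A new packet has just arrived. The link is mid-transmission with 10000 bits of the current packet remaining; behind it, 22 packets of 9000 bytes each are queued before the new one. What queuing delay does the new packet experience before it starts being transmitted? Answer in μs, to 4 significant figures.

25710 μs

Each queued packet: L/R = 72000/62000000 = 1161.29 μs.
22 queued → 25548.4 μs.
Plus remaining 10000 bits of current packet: 161.29 μs.
Queuing delay = 25710 μs.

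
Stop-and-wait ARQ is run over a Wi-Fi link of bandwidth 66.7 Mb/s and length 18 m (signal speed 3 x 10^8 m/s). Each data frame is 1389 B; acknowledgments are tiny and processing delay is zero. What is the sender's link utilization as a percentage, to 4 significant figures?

99.93 %

t_tx = L/R = 11112/66700000 = 0.000166597 s.
t_prop = 18/300000000 = 6e-08 s; RTT = 1.2e-07 s.
Cycle = t_tx + RTT = 0.000166717 s.
Utilization = t_tx / cycle = 0.000166597/0.000166717 = 99.93 %.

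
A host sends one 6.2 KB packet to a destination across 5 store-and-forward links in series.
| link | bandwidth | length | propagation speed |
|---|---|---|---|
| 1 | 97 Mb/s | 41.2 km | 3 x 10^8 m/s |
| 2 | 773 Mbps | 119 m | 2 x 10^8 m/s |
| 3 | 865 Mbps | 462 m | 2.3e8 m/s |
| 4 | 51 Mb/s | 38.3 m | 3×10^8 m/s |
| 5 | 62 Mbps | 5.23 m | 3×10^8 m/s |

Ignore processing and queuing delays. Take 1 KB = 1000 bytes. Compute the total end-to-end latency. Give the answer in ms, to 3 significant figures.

2.55 ms

L = 49600 bits.
Transmission delays (L/R per hop): 0.51134, 0.0641656, 0.057341, 0.972549, 0.8 ms; sum = 2.4054 ms.
Propagation delays (d/s per hop): 0.137333, 0.000595, 0.0020087, 0.000127667, 1.74333e-05 ms; sum = 0.140082 ms.
End-to-end = 2.55 ms.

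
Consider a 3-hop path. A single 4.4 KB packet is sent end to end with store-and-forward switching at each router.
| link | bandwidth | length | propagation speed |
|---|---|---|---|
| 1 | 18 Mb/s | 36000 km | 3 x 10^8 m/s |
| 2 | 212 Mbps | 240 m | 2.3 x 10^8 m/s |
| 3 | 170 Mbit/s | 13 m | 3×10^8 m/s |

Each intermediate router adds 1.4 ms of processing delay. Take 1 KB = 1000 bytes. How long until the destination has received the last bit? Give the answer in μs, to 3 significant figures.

125000 μs

L = 35200 bits.
Transmission delays (L/R per hop): 1955.56, 166.038, 207.059 μs; sum = 2328.65 μs.
Propagation delays (d/s per hop): 120000, 1.04348, 0.0433333 μs; sum = 120001 μs.
Processing at 2 router(s): 2 × 1.4 ms = 2800 μs.
End-to-end = 125000 μs.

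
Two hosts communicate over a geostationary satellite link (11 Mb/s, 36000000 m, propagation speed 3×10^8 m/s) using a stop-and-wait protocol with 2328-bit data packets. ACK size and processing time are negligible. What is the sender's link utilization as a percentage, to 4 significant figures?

t_tx = L/R = 2328/11000000 = 0.000211636 s.
t_prop = 36000000/300000000 = 0.12 s; RTT = 0.24 s.
Cycle = t_tx + RTT = 0.240212 s.
Utilization = t_tx / cycle = 0.000211636/0.240212 = 0.08810 %.

0.08810 %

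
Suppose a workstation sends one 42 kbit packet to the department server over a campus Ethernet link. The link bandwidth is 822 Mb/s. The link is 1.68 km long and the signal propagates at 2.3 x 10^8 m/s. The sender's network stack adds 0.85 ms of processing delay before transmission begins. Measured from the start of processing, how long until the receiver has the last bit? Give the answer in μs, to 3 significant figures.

L = 42000 bits.
Transmission delay = L/R = 42000 / 822000000 = 51.0949 μs.
Propagation delay = d/s = 1680 m / 2.3e+08 m/s = 7.30435 μs.
Plus processing delay 0.85 ms = 850 μs.
Total = 908 μs.

908 μs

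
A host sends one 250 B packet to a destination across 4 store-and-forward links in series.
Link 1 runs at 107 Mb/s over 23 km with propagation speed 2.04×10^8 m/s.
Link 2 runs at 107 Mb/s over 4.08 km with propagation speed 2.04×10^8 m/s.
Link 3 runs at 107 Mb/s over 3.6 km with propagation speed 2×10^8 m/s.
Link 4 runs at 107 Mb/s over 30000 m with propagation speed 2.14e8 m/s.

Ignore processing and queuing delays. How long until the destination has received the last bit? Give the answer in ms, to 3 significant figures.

0.366 ms

L = 250 × 8 = 2000 bits.
Transmission delay per hop = L/R = 2000/107000000 = 0.0186916 ms; 4 hops → 0.0747664 ms.
Propagation delays (d/s per hop): 0.112745, 0.02, 0.018, 0.140187 ms; sum = 0.290932 ms.
End-to-end = 0.366 ms.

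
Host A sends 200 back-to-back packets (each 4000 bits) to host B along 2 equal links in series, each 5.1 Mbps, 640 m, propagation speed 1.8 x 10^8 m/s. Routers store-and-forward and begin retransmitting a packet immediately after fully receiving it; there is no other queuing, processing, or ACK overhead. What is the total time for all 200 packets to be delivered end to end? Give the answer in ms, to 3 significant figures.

158 ms

Per-hop transmission t_tx = L/R = 4000/5100000 = 0.784314 ms.
Per-hop propagation t_prop = 640/180000000 = 0.00355556 ms.
Pipeline fill: first packet needs 2·t_tx to clear all hops; remaining 199 packets each add one t_tx.
Total = (2+200-1)·t_tx + 2·t_prop = 201·0.784314 + 2·0.00355556 = 158 ms.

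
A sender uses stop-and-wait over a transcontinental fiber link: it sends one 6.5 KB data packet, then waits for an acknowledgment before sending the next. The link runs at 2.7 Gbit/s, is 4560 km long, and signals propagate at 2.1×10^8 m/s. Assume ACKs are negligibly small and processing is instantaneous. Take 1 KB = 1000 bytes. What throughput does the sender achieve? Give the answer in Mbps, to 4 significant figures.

1.197 Mbps

t_tx = L/R = 52000/2700000000 = 1.92593e-05 s.
t_prop = 4560000/210000000 = 0.0217143 s; RTT = 0.0434286 s.
Cycle = t_tx + RTT = 0.0434478 s.
Throughput = L / cycle = 52000 / 0.0434478 = 1.197 Mbps.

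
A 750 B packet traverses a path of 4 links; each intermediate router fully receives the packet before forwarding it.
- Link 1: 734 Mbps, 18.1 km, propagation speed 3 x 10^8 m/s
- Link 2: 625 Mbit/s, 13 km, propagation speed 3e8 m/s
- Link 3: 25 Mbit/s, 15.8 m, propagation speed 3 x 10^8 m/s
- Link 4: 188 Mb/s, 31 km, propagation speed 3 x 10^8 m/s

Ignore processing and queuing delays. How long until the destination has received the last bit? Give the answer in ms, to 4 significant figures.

L = 750 × 8 = 6000 bits.
Transmission delays (L/R per hop): 0.00817439, 0.0096, 0.24, 0.0319149 ms; sum = 0.289689 ms.
Propagation delays (d/s per hop): 0.0603333, 0.0433333, 5.26667e-05, 0.103333 ms; sum = 0.207053 ms.
End-to-end = 0.4967 ms.

0.4967 ms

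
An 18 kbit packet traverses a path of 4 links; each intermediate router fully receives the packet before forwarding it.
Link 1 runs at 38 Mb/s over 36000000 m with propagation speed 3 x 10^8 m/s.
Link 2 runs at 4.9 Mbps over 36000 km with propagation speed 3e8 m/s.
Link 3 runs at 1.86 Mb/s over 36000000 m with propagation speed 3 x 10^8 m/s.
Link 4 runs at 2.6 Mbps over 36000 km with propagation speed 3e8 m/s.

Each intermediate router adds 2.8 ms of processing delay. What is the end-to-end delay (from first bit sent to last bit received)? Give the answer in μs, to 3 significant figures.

L = 18000 bits.
Transmission delays (L/R per hop): 473.684, 3673.47, 9677.42, 6923.08 μs; sum = 20747.6 μs.
Propagation delays (d/s per hop): 120000, 120000, 120000, 120000 μs; sum = 480000 μs.
Processing at 3 router(s): 3 × 2.8 ms = 8400 μs.
End-to-end = 509000 μs.

509000 μs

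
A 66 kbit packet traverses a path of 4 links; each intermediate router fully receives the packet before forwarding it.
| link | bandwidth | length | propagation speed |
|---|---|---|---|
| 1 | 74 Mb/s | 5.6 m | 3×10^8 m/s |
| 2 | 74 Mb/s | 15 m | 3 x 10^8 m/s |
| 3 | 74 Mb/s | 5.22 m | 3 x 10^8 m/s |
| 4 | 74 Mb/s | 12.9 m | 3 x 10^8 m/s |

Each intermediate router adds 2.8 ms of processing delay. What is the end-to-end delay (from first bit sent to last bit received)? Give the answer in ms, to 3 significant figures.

12.0 ms

L = 66000 bits.
Transmission delay per hop = L/R = 66000/74000000 = 0.891892 ms; 4 hops → 3.56757 ms.
Propagation delays (d/s per hop): 1.86667e-05, 5e-05, 1.74e-05, 4.3e-05 ms; sum = 0.000129067 ms.
Processing at 3 router(s): 3 × 2.8 ms = 8.4 ms.
End-to-end = 12.0 ms.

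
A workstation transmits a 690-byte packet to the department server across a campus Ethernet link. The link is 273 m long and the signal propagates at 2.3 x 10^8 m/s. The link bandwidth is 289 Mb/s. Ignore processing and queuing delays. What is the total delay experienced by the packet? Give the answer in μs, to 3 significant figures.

20.3 μs

L = 690 × 8 = 5520 bits.
Transmission delay = L/R = 5520 / 289000000 = 19.1003 μs.
Propagation delay = d/s = 273 m / 2.3e+08 m/s = 1.18696 μs.
Total = 20.3 μs.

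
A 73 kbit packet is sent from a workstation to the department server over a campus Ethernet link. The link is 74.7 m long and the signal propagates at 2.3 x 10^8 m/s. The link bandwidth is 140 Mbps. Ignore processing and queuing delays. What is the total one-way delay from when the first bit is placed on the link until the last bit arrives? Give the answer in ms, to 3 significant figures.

0.522 ms

L = 73000 bits.
Transmission delay = L/R = 73000 / 140000000 = 0.521429 ms.
Propagation delay = d/s = 74.7 m / 2.3e+08 m/s = 0.000324783 ms.
Total = 0.522 ms.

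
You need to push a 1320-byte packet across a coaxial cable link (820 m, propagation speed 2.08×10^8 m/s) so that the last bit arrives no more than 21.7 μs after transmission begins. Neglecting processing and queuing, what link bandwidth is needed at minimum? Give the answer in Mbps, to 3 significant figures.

595 Mbps

L = 10560 bits.
Propagation delay = 820 / 208000000 = 3.94231 μs.
Transmission budget = 21.7 − 3.94231 = 17.7577 μs.
R ≥ L / t_tx = 10560 bits / 1.77577e-05 s = 595 Mbps.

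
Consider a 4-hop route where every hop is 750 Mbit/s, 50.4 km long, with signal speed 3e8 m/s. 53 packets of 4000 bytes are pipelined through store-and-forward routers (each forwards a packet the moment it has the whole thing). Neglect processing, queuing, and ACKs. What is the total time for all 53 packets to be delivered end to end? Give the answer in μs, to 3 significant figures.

3060 μs

Per-hop transmission t_tx = L/R = 32000/750000000 = 42.6667 μs.
Per-hop propagation t_prop = 50400/300000000 = 168 μs.
Pipeline fill: first packet needs 4·t_tx to clear all hops; remaining 52 packets each add one t_tx.
Total = (4+53-1)·t_tx + 4·t_prop = 56·42.6667 + 4·168 = 3060 μs.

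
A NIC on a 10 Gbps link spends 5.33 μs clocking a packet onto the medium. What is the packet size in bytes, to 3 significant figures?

6660 bytes

L = R × t_tx = 10000000000 b/s × 5.33e-06 s = 53300 bits.
In bytes: 53300 / 8 = 6660 bytes.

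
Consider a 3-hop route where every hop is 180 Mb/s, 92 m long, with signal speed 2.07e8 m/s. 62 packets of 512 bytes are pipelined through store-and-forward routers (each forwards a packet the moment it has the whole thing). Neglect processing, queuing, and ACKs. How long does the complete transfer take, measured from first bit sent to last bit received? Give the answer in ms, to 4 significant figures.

Per-hop transmission t_tx = L/R = 4096/180000000 = 0.0227556 ms.
Per-hop propagation t_prop = 92/2.07e+08 = 0.000444444 ms.
Pipeline fill: first packet needs 3·t_tx to clear all hops; remaining 61 packets each add one t_tx.
Total = (3+62-1)·t_tx + 3·t_prop = 64·0.0227556 + 3·0.000444444 = 1.458 ms.

1.458 ms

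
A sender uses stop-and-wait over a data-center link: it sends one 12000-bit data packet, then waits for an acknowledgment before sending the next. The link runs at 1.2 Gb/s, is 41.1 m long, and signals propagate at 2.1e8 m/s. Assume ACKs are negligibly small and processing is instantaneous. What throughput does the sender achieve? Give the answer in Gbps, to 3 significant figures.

t_tx = L/R = 12000/1200000000 = 1e-05 s.
t_prop = 41.1/210000000 = 1.95714e-07 s; RTT = 3.91429e-07 s.
Cycle = t_tx + RTT = 1.03914e-05 s.
Throughput = L / cycle = 12000 / 1.03914e-05 = 1.15 Gbps.

1.15 Gbps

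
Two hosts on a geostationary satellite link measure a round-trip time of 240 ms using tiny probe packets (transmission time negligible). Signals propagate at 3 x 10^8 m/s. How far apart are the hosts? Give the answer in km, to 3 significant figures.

36000 km

One-way propagation = RTT/2 = 120 ms.
d = s × t = 300000000 × 0.12 = 36000 km.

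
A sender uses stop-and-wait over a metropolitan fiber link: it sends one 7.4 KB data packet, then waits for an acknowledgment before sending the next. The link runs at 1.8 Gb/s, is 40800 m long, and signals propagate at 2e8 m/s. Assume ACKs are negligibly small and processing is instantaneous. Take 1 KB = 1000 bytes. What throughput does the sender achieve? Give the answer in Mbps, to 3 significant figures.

134 Mbps

t_tx = L/R = 59200/1800000000 = 3.28889e-05 s.
t_prop = 40800/200000000 = 0.000204 s; RTT = 0.000408 s.
Cycle = t_tx + RTT = 0.000440889 s.
Throughput = L / cycle = 59200 / 0.000440889 = 134 Mbps.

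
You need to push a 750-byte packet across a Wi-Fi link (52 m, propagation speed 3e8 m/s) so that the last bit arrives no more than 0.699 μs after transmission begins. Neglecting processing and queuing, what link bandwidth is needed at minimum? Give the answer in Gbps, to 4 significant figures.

11.41 Gbps

L = 6000 bits.
Propagation delay = 52 / 300000000 = 0.173333 μs.
Transmission budget = 0.699 − 0.173333 = 0.525667 μs.
R ≥ L / t_tx = 6000 bits / 5.25667e-07 s = 11.41 Gbps.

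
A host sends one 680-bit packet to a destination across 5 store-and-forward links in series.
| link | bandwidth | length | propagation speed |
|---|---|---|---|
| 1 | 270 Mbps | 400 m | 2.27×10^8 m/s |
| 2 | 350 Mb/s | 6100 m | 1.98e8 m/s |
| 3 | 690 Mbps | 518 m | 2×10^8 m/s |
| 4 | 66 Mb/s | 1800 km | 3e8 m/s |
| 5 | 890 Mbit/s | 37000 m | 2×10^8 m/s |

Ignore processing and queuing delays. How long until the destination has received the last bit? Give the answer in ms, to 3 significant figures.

Transmission delays (L/R per hop): 0.00251852, 0.00194286, 0.000985507, 0.010303, 0.000764045 ms; sum = 0.016514 ms.
Propagation delays (d/s per hop): 0.00176211, 0.0308081, 0.00259, 6, 0.185 ms; sum = 6.22016 ms.
End-to-end = 6.24 ms.

6.24 ms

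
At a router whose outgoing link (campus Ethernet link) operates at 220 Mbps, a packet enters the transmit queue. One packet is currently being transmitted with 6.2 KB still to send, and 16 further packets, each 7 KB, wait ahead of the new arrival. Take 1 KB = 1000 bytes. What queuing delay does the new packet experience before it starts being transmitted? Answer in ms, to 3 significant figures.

Each queued packet: L/R = 56000/220000000 = 0.254545 ms.
16 queued → 4.07273 ms.
Plus remaining 49600 bits of current packet: 0.225455 ms.
Queuing delay = 4.30 ms.

4.30 ms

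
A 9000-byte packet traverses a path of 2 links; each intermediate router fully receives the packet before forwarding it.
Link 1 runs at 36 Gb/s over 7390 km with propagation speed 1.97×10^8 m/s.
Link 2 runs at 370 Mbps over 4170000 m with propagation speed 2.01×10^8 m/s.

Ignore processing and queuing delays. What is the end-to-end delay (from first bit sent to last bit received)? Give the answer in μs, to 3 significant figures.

58500 μs

L = 9000 × 8 = 72000 bits.
Transmission delays (L/R per hop): 2, 194.595 μs; sum = 196.595 μs.
Propagation delays (d/s per hop): 37512.7, 20746.3 μs; sum = 58259 μs.
End-to-end = 58500 μs.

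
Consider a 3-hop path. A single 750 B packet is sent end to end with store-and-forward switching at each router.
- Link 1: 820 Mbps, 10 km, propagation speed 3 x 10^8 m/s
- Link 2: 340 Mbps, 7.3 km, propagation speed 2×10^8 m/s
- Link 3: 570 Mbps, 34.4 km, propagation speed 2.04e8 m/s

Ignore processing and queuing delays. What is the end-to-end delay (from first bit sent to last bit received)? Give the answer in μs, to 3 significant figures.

274 μs

L = 750 × 8 = 6000 bits.
Transmission delays (L/R per hop): 7.31707, 17.6471, 10.5263 μs; sum = 35.4904 μs.
Propagation delays (d/s per hop): 33.3333, 36.5, 168.627 μs; sum = 238.461 μs.
End-to-end = 274 μs.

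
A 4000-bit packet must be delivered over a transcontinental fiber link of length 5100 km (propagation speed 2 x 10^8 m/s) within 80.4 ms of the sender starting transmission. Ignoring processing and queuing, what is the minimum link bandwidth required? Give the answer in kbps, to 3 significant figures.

Propagation delay = 5100000 / 200000000 = 25.5 ms.
Transmission budget = 80.4 − 25.5 = 54.9 ms.
R ≥ L / t_tx = 4000 bits / 0.0549 s = 72.9 kbps.

72.9 kbps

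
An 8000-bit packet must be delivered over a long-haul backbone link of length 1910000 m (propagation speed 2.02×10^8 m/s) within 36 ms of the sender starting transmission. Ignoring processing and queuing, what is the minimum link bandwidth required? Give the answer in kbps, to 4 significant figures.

Propagation delay = 1910000 / 202000000 = 9.45545 ms.
Transmission budget = 36 − 9.45545 = 26.5446 ms.
R ≥ L / t_tx = 8000 bits / 0.0265446 s = 301.4 kbps.

301.4 kbps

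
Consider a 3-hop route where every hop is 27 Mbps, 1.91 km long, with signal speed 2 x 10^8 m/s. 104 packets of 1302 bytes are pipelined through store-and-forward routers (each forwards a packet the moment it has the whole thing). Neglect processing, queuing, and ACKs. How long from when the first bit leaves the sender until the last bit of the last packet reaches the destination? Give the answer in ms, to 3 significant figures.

Per-hop transmission t_tx = L/R = 10416/27000000 = 0.385778 ms.
Per-hop propagation t_prop = 1910/200000000 = 0.00955 ms.
Pipeline fill: first packet needs 3·t_tx to clear all hops; remaining 103 packets each add one t_tx.
Total = (3+104-1)·t_tx + 3·t_prop = 106·0.385778 + 3·0.00955 = 40.9 ms.

40.9 ms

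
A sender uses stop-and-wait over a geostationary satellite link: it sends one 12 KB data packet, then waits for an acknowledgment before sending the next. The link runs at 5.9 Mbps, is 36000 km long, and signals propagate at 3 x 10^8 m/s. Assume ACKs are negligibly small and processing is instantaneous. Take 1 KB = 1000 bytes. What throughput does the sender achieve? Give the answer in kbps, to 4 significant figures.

374.6 kbps

t_tx = L/R = 96000/5900000 = 0.0162712 s.
t_prop = 36000000/300000000 = 0.12 s; RTT = 0.24 s.
Cycle = t_tx + RTT = 0.256271 s.
Throughput = L / cycle = 96000 / 0.256271 = 374.6 kbps.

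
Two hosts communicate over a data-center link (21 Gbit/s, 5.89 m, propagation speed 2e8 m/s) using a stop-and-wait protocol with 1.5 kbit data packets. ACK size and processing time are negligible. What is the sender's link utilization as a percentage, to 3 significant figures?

t_tx = L/R = 1500/21000000000 = 7.14286e-08 s.
t_prop = 5.89/200000000 = 2.945e-08 s; RTT = 5.89e-08 s.
Cycle = t_tx + RTT = 1.30329e-07 s.
Utilization = t_tx / cycle = 7.14286e-08/1.30329e-07 = 54.8 %.

54.8 %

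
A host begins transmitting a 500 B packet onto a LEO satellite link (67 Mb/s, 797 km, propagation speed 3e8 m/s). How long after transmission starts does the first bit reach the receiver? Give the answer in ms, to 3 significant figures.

First bit experiences only propagation delay: d/s = 797000/300000000 = 2.66 ms.

2.66 ms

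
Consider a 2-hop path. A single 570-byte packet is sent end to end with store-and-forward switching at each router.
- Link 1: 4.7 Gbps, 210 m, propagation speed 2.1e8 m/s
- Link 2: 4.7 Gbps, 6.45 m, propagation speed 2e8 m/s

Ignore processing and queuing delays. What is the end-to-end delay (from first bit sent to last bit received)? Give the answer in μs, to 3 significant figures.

2.97 μs

L = 570 × 8 = 4560 bits.
Transmission delay per hop = L/R = 4560/4700000000 = 0.970213 μs; 2 hops → 1.94043 μs.
Propagation delays (d/s per hop): 1, 0.03225 μs; sum = 1.03225 μs.
End-to-end = 2.97 μs.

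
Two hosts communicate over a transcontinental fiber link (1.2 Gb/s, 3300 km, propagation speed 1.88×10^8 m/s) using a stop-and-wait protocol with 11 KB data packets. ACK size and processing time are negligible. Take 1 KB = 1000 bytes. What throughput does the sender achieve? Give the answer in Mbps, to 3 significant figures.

t_tx = L/R = 88000/1200000000 = 7.33333e-05 s.
t_prop = 3300000/188000000 = 0.0175532 s; RTT = 0.0351064 s.
Cycle = t_tx + RTT = 0.0351797 s.
Throughput = L / cycle = 88000 / 0.0351797 = 2.50 Mbps.

2.50 Mbps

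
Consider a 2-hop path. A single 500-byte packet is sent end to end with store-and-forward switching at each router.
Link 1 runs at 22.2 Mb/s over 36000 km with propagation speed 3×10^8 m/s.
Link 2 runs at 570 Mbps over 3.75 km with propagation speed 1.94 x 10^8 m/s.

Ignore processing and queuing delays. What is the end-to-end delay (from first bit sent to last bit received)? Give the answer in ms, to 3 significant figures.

L = 500 × 8 = 4000 bits.
Transmission delays (L/R per hop): 0.18018, 0.00701754 ms; sum = 0.187198 ms.
Propagation delays (d/s per hop): 120, 0.0193299 ms; sum = 120.019 ms.
End-to-end = 120 ms.

120 ms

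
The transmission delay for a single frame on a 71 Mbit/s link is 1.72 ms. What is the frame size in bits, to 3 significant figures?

L = R × t_tx = 71000000 b/s × 0.00172 s = 122120 bits.

122000 bits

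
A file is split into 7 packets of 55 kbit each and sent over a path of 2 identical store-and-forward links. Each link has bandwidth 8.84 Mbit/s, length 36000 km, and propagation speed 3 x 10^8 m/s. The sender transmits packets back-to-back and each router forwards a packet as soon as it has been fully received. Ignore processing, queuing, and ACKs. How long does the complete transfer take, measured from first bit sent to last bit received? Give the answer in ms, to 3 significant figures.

Per-hop transmission t_tx = L/R = 55000/8840000 = 6.22172 ms.
Per-hop propagation t_prop = 36000000/300000000 = 120 ms.
Pipeline fill: first packet needs 2·t_tx to clear all hops; remaining 6 packets each add one t_tx.
Total = (2+7-1)·t_tx + 2·t_prop = 8·6.22172 + 2·120 = 290 ms.

290 ms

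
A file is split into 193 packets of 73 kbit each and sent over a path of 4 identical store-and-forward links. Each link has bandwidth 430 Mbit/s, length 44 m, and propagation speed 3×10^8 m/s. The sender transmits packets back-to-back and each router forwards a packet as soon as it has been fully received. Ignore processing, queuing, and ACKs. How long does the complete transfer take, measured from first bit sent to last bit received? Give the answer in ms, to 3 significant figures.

Per-hop transmission t_tx = L/R = 73000/430000000 = 0.169767 ms.
Per-hop propagation t_prop = 44/300000000 = 0.000146667 ms.
Pipeline fill: first packet needs 4·t_tx to clear all hops; remaining 192 packets each add one t_tx.
Total = (4+193-1)·t_tx + 4·t_prop = 196·0.169767 + 4·0.000146667 = 33.3 ms.

33.3 ms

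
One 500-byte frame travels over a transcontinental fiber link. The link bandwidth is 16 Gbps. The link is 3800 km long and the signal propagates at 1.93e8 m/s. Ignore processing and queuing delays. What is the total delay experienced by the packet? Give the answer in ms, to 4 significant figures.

L = 500 × 8 = 4000 bits.
Transmission delay = L/R = 4000 / 16000000000 = 0.00025 ms.
Propagation delay = d/s = 3800000 m / 193000000 m/s = 19.6891 ms.
Total = 19.69 ms.

19.69 ms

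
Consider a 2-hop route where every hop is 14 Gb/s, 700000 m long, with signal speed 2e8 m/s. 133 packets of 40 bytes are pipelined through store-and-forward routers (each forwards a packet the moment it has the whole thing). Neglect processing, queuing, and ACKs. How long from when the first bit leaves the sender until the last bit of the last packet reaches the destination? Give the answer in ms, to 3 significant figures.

7.00 ms

Per-hop transmission t_tx = L/R = 320/14000000000 = 2.28571e-05 ms.
Per-hop propagation t_prop = 700000/200000000 = 3.5 ms.
Pipeline fill: first packet needs 2·t_tx to clear all hops; remaining 132 packets each add one t_tx.
Total = (2+133-1)·t_tx + 2·t_prop = 134·2.28571e-05 + 2·3.5 = 7.00 ms.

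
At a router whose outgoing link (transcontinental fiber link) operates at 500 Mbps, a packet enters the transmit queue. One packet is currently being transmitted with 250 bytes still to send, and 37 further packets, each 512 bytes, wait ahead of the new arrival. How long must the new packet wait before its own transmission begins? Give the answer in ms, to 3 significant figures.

Each queued packet: L/R = 4096/500000000 = 0.008192 ms.
37 queued → 0.303104 ms.
Plus remaining 2000 bits of current packet: 0.004 ms.
Queuing delay = 0.307 ms.

0.307 ms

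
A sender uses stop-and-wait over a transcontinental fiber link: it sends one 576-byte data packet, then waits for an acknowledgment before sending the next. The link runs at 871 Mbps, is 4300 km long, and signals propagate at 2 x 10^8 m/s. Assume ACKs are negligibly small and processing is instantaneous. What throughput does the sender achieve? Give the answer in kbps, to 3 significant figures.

107 kbps

t_tx = L/R = 4608/871000000 = 5.29047e-06 s.
t_prop = 4300000/200000000 = 0.0215 s; RTT = 0.043 s.
Cycle = t_tx + RTT = 0.0430053 s.
Throughput = L / cycle = 4608 / 0.0430053 = 107 kbps.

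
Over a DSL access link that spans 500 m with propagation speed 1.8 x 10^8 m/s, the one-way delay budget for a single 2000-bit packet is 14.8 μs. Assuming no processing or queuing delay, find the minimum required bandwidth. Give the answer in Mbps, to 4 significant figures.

166.4 Mbps

Propagation delay = 500 / 180000000 = 2.77778 μs.
Transmission budget = 14.8 − 2.77778 = 12.0222 μs.
R ≥ L / t_tx = 2000 bits / 1.20222e-05 s = 166.4 Mbps.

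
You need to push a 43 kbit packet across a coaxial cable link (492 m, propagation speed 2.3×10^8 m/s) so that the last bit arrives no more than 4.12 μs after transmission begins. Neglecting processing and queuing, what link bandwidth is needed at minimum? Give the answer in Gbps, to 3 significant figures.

21.7 Gbps

Propagation delay = 492 / 2.3e+08 = 2.13913 μs.
Transmission budget = 4.12 − 2.13913 = 1.98087 μs.
R ≥ L / t_tx = 43000 bits / 1.98087e-06 s = 21.7 Gbps.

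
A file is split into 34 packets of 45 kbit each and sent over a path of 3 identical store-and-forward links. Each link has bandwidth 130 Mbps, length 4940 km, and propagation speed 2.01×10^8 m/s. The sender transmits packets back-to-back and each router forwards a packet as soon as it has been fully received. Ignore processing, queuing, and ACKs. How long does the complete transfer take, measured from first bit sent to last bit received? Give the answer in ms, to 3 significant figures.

Per-hop transmission t_tx = L/R = 45000/130000000 = 0.346154 ms.
Per-hop propagation t_prop = 4940000/2.01e+08 = 24.5771 ms.
Pipeline fill: first packet needs 3·t_tx to clear all hops; remaining 33 packets each add one t_tx.
Total = (3+34-1)·t_tx + 3·t_prop = 36·0.346154 + 3·24.5771 = 86.2 ms.

86.2 ms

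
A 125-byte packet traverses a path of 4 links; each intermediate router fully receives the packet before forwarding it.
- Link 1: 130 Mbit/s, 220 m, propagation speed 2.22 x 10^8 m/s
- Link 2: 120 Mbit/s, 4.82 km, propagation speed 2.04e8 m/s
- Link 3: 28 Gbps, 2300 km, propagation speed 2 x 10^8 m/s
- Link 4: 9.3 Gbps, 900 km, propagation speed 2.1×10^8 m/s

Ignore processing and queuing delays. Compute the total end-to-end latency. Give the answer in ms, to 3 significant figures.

L = 125 × 8 = 1000 bits.
Transmission delays (L/R per hop): 0.00769231, 0.00833333, 3.57143e-05, 0.000107527 ms; sum = 0.0161689 ms.
Propagation delays (d/s per hop): 0.000990991, 0.0236275, 11.5, 4.28571 ms; sum = 15.8103 ms.
End-to-end = 15.8 ms.

15.8 ms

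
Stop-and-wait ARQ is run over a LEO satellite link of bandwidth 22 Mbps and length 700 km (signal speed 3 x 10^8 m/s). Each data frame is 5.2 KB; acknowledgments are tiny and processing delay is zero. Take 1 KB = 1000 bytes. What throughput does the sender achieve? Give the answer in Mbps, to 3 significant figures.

t_tx = L/R = 41600/22000000 = 0.00189091 s.
t_prop = 700000/300000000 = 0.00233333 s; RTT = 0.00466667 s.
Cycle = t_tx + RTT = 0.00655758 s.
Throughput = L / cycle = 41600 / 0.00655758 = 6.34 Mbps.

6.34 Mbps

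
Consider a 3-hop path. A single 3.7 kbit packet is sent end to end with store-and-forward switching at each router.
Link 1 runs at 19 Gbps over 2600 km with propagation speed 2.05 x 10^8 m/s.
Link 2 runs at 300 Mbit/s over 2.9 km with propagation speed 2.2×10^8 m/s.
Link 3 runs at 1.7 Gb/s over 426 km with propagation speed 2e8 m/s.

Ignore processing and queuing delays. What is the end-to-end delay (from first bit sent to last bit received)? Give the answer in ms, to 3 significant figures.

14.8 ms

L = 3700 bits.
Transmission delays (L/R per hop): 0.000194737, 0.0123333, 0.00217647 ms; sum = 0.0147045 ms.
Propagation delays (d/s per hop): 12.6829, 0.0131818, 2.13 ms; sum = 14.8261 ms.
End-to-end = 14.8 ms.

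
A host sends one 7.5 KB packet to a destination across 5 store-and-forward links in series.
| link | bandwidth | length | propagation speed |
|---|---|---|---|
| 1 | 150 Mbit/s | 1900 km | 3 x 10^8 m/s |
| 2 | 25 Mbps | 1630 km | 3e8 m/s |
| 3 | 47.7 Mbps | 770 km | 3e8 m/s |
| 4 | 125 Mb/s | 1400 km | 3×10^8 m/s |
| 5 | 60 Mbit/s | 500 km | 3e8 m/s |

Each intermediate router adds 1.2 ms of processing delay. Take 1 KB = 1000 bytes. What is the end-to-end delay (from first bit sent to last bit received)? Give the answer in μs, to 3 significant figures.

31000 μs

L = 60000 bits.
Transmission delays (L/R per hop): 400, 2400, 1257.86, 480, 1000 μs; sum = 5537.86 μs.
Propagation delays (d/s per hop): 6333.33, 5433.33, 2566.67, 4666.67, 1666.67 μs; sum = 20666.7 μs.
Processing at 4 router(s): 4 × 1.2 ms = 4800 μs.
End-to-end = 31000 μs.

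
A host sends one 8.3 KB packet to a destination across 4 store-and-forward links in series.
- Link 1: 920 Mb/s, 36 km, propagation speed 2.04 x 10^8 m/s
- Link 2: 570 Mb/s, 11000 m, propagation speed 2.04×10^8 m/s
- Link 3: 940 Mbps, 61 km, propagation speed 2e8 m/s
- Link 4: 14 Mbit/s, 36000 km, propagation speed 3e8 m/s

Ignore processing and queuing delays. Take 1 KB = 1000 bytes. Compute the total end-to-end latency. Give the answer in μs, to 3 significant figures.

L = 66400 bits.
Transmission delays (L/R per hop): 72.1739, 116.491, 70.6383, 4742.86 μs; sum = 5002.16 μs.
Propagation delays (d/s per hop): 176.471, 53.9216, 305, 120000 μs; sum = 120535 μs.
End-to-end = 126000 μs.

126000 μs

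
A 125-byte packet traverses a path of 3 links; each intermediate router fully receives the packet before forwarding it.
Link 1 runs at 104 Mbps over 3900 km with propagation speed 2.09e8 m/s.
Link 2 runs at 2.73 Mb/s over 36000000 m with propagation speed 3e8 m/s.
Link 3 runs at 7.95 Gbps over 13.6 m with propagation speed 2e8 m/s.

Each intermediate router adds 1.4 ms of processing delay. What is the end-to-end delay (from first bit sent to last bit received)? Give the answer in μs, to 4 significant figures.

141800 μs

L = 125 × 8 = 1000 bits.
Transmission delays (L/R per hop): 9.61538, 366.3, 0.125786 μs; sum = 376.042 μs.
Propagation delays (d/s per hop): 18660.3, 120000, 0.068 μs; sum = 138660 μs.
Processing at 2 router(s): 2 × 1.4 ms = 2800 μs.
End-to-end = 141800 μs.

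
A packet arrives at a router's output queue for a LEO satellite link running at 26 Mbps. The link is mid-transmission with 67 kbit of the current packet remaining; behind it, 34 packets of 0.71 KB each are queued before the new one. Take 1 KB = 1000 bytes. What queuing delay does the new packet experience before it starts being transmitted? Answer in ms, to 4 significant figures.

10.00 ms

Each queued packet: L/R = 5680/26000000 = 0.218462 ms.
34 queued → 7.42769 ms.
Plus remaining 67000 bits of current packet: 2.57692 ms.
Queuing delay = 10.00 ms.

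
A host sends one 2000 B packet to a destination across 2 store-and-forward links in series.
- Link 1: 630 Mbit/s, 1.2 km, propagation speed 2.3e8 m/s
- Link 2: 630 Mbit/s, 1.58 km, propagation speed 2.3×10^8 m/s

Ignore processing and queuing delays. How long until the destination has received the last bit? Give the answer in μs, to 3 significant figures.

62.9 μs

L = 2000 × 8 = 16000 bits.
Transmission delay per hop = L/R = 16000/630000000 = 25.3968 μs; 2 hops → 50.7937 μs.
Propagation delays (d/s per hop): 5.21739, 6.86957 μs; sum = 12.087 μs.
End-to-end = 62.9 μs.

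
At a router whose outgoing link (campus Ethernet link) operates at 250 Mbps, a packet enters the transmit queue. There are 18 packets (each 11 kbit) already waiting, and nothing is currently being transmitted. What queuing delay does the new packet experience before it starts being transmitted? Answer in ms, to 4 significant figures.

Each queued packet: L/R = 11000/250000000 = 0.044 ms.
18 queued → 0.792 ms.
Queuing delay = 0.7920 ms.

0.7920 ms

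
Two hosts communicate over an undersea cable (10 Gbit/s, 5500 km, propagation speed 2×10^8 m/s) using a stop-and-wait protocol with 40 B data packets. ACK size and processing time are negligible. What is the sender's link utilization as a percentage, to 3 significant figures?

t_tx = L/R = 320/10000000000 = 3.2e-08 s.
t_prop = 5500000/200000000 = 0.0275 s; RTT = 0.055 s.
Cycle = t_tx + RTT = 0.055 s.
Utilization = t_tx / cycle = 3.2e-08/0.055 = 0.0000582 %.

0.0000582 %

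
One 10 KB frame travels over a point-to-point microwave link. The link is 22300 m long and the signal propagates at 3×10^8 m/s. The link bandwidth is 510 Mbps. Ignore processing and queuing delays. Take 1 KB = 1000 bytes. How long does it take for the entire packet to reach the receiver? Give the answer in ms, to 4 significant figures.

0.2312 ms

L = 80000 bits.
Transmission delay = L/R = 80000 / 510000000 = 0.156863 ms.
Propagation delay = d/s = 22300 m / 300000000 m/s = 0.0743333 ms.
Total = 0.2312 ms.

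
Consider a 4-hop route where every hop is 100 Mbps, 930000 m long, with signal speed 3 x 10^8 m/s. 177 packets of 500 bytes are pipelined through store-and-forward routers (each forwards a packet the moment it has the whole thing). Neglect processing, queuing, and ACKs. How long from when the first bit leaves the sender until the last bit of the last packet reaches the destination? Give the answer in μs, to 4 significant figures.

Per-hop transmission t_tx = L/R = 4000/100000000 = 40 μs.
Per-hop propagation t_prop = 930000/300000000 = 3100 μs.
Pipeline fill: first packet needs 4·t_tx to clear all hops; remaining 176 packets each add one t_tx.
Total = (4+177-1)·t_tx + 4·t_prop = 180·40 + 4·3100 = 19600 μs.

19600 μs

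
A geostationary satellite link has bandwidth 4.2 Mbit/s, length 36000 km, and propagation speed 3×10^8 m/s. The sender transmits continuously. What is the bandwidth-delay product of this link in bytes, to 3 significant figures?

63000 bytes

Propagation delay = 36000000 / 300000000 = 0.12 s.
BDP = R × t_prop = 4200000 × 0.12 = 504000 bits.
In bytes: 504000/8 = 63000 bytes.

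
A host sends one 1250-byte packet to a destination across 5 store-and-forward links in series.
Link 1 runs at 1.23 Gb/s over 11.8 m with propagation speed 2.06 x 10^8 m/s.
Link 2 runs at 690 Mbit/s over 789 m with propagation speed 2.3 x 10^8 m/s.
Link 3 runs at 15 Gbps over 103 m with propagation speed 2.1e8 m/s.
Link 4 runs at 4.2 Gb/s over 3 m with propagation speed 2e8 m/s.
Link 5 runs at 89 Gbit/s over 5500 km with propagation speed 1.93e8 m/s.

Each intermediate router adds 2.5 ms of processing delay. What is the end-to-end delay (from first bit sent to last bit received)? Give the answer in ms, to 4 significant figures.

L = 1250 × 8 = 10000 bits.
Transmission delays (L/R per hop): 0.00813008, 0.0144928, 0.000666667, 0.00238095, 0.00011236 ms; sum = 0.0257828 ms.
Propagation delays (d/s per hop): 5.72816e-05, 0.00343043, 0.000490476, 1.5e-05, 28.4974 ms; sum = 28.5014 ms.
Processing at 4 router(s): 4 × 2.5 ms = 10 ms.
End-to-end = 38.53 ms.

38.53 ms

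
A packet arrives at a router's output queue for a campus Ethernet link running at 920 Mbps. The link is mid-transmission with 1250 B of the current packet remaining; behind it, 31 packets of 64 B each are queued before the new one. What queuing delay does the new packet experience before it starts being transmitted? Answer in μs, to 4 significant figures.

Each queued packet: L/R = 512/920000000 = 0.556522 μs.
31 queued → 17.2522 μs.
Plus remaining 10000 bits of current packet: 10.8696 μs.
Queuing delay = 28.12 μs.

28.12 μs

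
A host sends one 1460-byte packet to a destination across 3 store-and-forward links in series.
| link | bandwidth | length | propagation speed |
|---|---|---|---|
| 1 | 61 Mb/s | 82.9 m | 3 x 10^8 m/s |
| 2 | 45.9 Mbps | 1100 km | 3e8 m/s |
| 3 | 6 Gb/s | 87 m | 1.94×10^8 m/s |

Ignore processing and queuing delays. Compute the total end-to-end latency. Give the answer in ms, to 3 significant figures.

L = 1460 × 8 = 11680 bits.
Transmission delays (L/R per hop): 0.191475, 0.254466, 0.00194667 ms; sum = 0.447888 ms.
Propagation delays (d/s per hop): 0.000276333, 3.66667, 0.000448454 ms; sum = 3.66739 ms.
End-to-end = 4.12 ms.

4.12 ms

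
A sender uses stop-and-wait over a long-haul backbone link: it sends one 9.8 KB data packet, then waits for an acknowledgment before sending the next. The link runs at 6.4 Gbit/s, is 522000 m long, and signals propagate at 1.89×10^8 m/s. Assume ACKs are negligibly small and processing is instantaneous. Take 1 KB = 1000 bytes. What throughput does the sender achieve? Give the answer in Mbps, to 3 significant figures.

t_tx = L/R = 78400/6400000000 = 1.225e-05 s.
t_prop = 522000/189000000 = 0.0027619 s; RTT = 0.00552381 s.
Cycle = t_tx + RTT = 0.00553606 s.
Throughput = L / cycle = 78400 / 0.00553606 = 14.2 Mbps.

14.2 Mbps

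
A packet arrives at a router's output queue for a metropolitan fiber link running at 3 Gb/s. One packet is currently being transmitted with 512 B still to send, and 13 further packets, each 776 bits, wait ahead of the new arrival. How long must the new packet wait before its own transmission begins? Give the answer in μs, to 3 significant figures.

4.73 μs

Each queued packet: L/R = 776/3000000000 = 0.258667 μs.
13 queued → 3.36267 μs.
Plus remaining 4096 bits of current packet: 1.36533 μs.
Queuing delay = 4.73 μs.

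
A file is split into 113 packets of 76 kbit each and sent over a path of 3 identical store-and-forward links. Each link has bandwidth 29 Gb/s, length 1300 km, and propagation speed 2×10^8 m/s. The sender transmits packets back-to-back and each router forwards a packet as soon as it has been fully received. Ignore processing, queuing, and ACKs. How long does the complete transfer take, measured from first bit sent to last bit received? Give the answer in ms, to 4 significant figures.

19.80 ms

Per-hop transmission t_tx = L/R = 76000/29000000000 = 0.00262069 ms.
Per-hop propagation t_prop = 1300000/200000000 = 6.5 ms.
Pipeline fill: first packet needs 3·t_tx to clear all hops; remaining 112 packets each add one t_tx.
Total = (3+113-1)·t_tx + 3·t_prop = 115·0.00262069 + 3·6.5 = 19.80 ms.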